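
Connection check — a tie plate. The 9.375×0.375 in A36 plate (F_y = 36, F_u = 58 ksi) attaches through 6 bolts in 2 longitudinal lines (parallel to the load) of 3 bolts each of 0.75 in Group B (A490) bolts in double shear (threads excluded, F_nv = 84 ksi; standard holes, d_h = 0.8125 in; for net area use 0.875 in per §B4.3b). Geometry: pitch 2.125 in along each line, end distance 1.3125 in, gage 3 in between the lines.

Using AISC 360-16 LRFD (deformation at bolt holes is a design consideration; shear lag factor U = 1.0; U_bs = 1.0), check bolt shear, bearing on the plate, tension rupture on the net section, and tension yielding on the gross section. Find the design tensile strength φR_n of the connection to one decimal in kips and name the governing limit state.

Bolt shear: A_b = π(0.75)²/4 = 0.44179 in². φR_n = 0.75 × 84 × 0.44179 × 6 × 2 = 334.0 kips.
Bearing (0.375 in plate, F_u = 58 ksi): end bolts L_c = 1.3125 − 0.8125/2 = 0.90625, R_n = min(1.2×0.90625×0.375×58, 2.4×0.75×0.375×58) = 23.653 kips/bolt; interior L_c = 2.125 − 0.8125 = 1.3125, R_n = 34.256 kips/bolt. φR_n = 0.75 × (2×23.653 + 4×34.256) = 138.2 kips.
Tension rupture (net): A_n = (9.375 − 2×0.875)×0.375 = 2.8594 in² (U = 1.0, A_e = A_n). φR_n = 0.75 × 58 × 2.8594 = 124.4 kips.
Tension yield (gross): A_g = 9.375×0.375 = 3.5156 in². φR_n = 0.90 × 36 × 3.5156 = 113.9 kips.
Governing: min(334.0, 138.2, 124.4, 113.9) = 113.9 kips → gross-section yield.

113.9 kips (gross-section yield governs)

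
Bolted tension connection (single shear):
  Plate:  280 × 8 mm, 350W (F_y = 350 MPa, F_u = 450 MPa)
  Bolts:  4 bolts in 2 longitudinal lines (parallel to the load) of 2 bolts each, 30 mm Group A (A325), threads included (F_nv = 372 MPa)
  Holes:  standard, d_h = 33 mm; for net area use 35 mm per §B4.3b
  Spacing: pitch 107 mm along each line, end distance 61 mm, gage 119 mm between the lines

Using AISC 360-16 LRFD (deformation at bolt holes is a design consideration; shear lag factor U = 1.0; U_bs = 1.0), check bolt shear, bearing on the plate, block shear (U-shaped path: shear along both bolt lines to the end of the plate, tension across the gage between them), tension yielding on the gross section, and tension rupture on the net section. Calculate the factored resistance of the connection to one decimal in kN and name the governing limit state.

Bolt shear: A_b = π(30)²/4 = 706.86 mm². φR_n = 0.75 × 372 × 706.86 × 4 × 1 = 788.9 kN.
Bearing (8 mm plate, F_u = 450 MPa): end bolts L_c = 61 − 33/2 = 44.5, R_n = min(1.2×44.5×8×450, 2.4×30×8×450) = 192.24 kN/bolt; interior L_c = 107 − 33 = 74, R_n = 259.2 kN/bolt. φR_n = 0.75 × (2×192.24 + 2×259.2) = 677.2 kN.
Block shear: shear path 2×[61+1×107] = 2×168 mm, A_gv = 2688, A_nv = 2×(168 − 1.5×35)×8 = 1848 mm²; tension across gage: (119 − 1×35)×8 = 672 mm². R_n = min(0.6×450×1848, 0.6×350×2688) + 1.0×450×672 = min(498.96, 564.48) + 302.4 = 801.36 kN. φR_n = 0.75 × 801.36 = 601.0 kN.
Tension yield (gross): A_g = 280×8 = 2240 mm². φR_n = 0.90 × 350 × 2240 = 705.6 kN.
Tension rupture (net): A_n = (280 − 2×35)×8 = 1680 mm² (U = 1.0, A_e = A_n). φR_n = 0.75 × 450 × 1680 = 567.0 kN.
Governing: min(788.9, 677.2, 601.0, 705.6, 567.0) = 567.0 kN → net-section rupture.

567.0 kN (net-section rupture governs)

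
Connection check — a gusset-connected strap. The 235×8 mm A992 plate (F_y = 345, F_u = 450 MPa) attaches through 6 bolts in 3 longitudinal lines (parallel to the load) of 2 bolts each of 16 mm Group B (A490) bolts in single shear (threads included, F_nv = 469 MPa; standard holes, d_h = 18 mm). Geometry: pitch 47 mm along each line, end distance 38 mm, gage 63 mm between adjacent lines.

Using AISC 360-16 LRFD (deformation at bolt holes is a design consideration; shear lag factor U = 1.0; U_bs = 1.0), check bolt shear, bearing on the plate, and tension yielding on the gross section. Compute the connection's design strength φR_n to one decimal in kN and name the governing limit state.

424.3 kN (bolt shear governs)

Bolt shear: A_b = π(16)²/4 = 201.06 mm². φR_n = 0.75 × 469 × 201.06 × 6 × 1 = 424.3 kN.
Bearing (8 mm plate, F_u = 450 MPa): end bolts L_c = 38 − 18/2 = 29, R_n = min(1.2×29×8×450, 2.4×16×8×450) = 125.28 kN/bolt; interior L_c = 47 − 18 = 29, R_n = 125.28 kN/bolt. φR_n = 0.75 × (3×125.28 + 3×125.28) = 563.8 kN.
Tension yield (gross): A_g = 235×8 = 1880 mm². φR_n = 0.90 × 345 × 1880 = 583.7 kN.
Governing: min(424.3, 563.8, 583.7) = 424.3 kN → bolt shear.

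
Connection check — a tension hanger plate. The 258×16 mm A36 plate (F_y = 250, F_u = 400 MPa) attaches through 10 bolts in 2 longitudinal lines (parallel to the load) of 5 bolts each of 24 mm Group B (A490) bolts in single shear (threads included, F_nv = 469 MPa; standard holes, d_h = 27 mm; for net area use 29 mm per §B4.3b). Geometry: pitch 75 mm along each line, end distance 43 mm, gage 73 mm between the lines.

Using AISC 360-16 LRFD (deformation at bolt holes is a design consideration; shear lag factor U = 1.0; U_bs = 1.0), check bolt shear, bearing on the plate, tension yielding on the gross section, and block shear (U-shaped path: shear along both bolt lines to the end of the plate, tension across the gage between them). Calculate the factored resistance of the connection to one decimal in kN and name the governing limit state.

928.8 kN (gross-section yield governs)

Bolt shear: A_b = π(24)²/4 = 452.39 mm². φR_n = 0.75 × 469 × 452.39 × 10 × 1 = 1591.3 kN.
Bearing (16 mm plate, F_u = 400 MPa): end bolts L_c = 43 − 27/2 = 29.5, R_n = min(1.2×29.5×16×400, 2.4×24×16×400) = 226.56 kN/bolt; interior L_c = 75 − 27 = 48, R_n = 368.64 kN/bolt. φR_n = 0.75 × (2×226.56 + 8×368.64) = 2551.7 kN.
Tension yield (gross): A_g = 258×16 = 4128 mm². φR_n = 0.90 × 250 × 4128 = 928.8 kN.
Block shear: shear path 2×[43+4×75] = 2×343 mm, A_gv = 10976, A_nv = 2×(343 − 4.5×29)×16 = 6800 mm²; tension across gage: (73 − 1×29)×16 = 704 mm². R_n = min(0.6×400×6800, 0.6×250×10976) + 1.0×400×704 = min(1632, 1646.4) + 281.6 = 1913.6 kN. φR_n = 0.75 × 1913.6 = 1435.2 kN.
Governing: min(1591.3, 2551.7, 928.8, 1435.2) = 928.8 kN → gross-section yield.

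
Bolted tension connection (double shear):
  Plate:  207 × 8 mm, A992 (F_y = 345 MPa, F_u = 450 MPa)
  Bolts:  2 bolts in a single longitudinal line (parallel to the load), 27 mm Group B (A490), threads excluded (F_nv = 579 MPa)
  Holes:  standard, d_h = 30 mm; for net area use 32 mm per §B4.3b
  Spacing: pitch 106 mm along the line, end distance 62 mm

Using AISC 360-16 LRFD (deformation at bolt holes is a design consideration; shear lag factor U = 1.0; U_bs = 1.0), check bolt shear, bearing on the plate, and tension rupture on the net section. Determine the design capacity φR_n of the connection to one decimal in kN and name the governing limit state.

Bolt shear: A_b = π(27)²/4 = 572.56 mm². φR_n = 0.75 × 579 × 572.56 × 2 × 2 = 994.5 kN.
Bearing (8 mm plate, F_u = 450 MPa): end bolts L_c = 62 − 30/2 = 47, R_n = min(1.2×47×8×450, 2.4×27×8×450) = 203.04 kN/bolt; interior L_c = 106 − 30 = 76, R_n = 233.28 kN/bolt. φR_n = 0.75 × (1×203.04 + 1×233.28) = 327.2 kN.
Tension rupture (net): A_n = (207 − 1×32)×8 = 1400 mm² (U = 1.0, A_e = A_n). φR_n = 0.75 × 450 × 1400 = 472.5 kN.
Governing: min(994.5, 327.2, 472.5) = 327.2 kN → bearing.

327.2 kN (bearing governs)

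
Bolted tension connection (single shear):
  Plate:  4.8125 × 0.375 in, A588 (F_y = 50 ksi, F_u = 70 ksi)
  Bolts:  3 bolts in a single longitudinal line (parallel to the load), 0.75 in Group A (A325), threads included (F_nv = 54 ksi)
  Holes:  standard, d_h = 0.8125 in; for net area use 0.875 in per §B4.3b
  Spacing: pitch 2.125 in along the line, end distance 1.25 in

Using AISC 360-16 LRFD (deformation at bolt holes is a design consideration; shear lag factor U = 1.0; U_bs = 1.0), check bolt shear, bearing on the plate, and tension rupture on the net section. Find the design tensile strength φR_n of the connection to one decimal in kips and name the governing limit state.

53.7 kips (bolt shear governs)

Bolt shear: A_b = π(0.75)²/4 = 0.44179 in². φR_n = 0.75 × 54 × 0.44179 × 3 × 1 = 53.7 kips.
Bearing (0.375 in plate, F_u = 70 ksi): end bolts L_c = 1.25 − 0.8125/2 = 0.84375, R_n = min(1.2×0.84375×0.375×70, 2.4×0.75×0.375×70) = 26.578 kips/bolt; interior L_c = 2.125 − 0.8125 = 1.3125, R_n = 41.344 kips/bolt. φR_n = 0.75 × (1×26.578 + 2×41.344) = 81.9 kips.
Tension rupture (net): A_n = (4.8125 − 1×0.875)×0.375 = 1.4766 in² (U = 1.0, A_e = A_n). φR_n = 0.75 × 70 × 1.4766 = 77.5 kips.
Governing: min(53.7, 81.9, 77.5) = 53.7 kips → bolt shear.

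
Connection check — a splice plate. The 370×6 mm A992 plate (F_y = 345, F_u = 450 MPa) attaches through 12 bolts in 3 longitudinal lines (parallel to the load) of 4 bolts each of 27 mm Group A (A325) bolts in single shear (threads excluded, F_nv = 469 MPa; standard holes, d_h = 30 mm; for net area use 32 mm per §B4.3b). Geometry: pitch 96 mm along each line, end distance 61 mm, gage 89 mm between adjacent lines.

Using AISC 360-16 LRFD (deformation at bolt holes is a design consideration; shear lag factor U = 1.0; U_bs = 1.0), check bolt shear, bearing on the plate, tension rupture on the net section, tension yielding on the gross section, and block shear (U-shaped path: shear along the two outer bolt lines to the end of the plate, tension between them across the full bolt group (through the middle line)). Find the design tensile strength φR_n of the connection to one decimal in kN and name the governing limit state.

554.9 kN (net-section rupture governs)

Bolt shear: A_b = π(27)²/4 = 572.56 mm². φR_n = 0.75 × 469 × 572.56 × 12 × 1 = 2416.8 kN.
Bearing (6 mm plate, F_u = 450 MPa): end bolts L_c = 61 − 30/2 = 46, R_n = min(1.2×46×6×450, 2.4×27×6×450) = 149.04 kN/bolt; interior L_c = 96 − 30 = 66, R_n = 174.96 kN/bolt. φR_n = 0.75 × (3×149.04 + 9×174.96) = 1516.3 kN.
Tension rupture (net): A_n = (370 − 3×32)×6 = 1644 mm² (U = 1.0, A_e = A_n). φR_n = 0.75 × 450 × 1644 = 554.9 kN.
Tension yield (gross): A_g = 370×6 = 2220 mm². φR_n = 0.90 × 345 × 2220 = 689.3 kN.
Block shear: shear path 2×[61+3×96] = 2×349 mm, A_gv = 4188, A_nv = 2×(349 − 3.5×32)×6 = 2844 mm²; tension across gage: (178 − 2×32)×6 = 684 mm². R_n = min(0.6×450×2844, 0.6×345×4188) + 1.0×450×684 = min(767.88, 866.92) + 307.8 = 1075.7 kN. φR_n = 0.75 × 1075.7 = 806.8 kN.
Governing: min(2416.8, 1516.3, 554.9, 689.3, 806.8) = 554.9 kN → net-section rupture.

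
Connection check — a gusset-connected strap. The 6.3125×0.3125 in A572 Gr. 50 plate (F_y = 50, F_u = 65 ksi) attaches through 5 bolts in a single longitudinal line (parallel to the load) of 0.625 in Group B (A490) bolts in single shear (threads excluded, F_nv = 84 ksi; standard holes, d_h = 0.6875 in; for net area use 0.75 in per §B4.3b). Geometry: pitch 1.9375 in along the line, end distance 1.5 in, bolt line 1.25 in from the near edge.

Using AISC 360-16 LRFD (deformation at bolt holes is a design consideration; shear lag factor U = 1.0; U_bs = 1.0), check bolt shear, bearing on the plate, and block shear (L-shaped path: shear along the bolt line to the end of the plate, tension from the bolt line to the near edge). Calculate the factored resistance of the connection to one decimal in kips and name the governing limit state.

Bolt shear: A_b = π(0.625)²/4 = 0.3068 in². φR_n = 0.75 × 84 × 0.3068 × 5 × 1 = 96.6 kips.
Bearing (0.3125 in plate, F_u = 65 ksi): end bolts L_c = 1.5 − 0.6875/2 = 1.15625, R_n = min(1.2×1.15625×0.3125×65, 2.4×0.625×0.3125×65) = 28.184 kips/bolt; interior L_c = 1.9375 − 0.6875 = 1.25, R_n = 30.469 kips/bolt. φR_n = 0.75 × (1×28.184 + 4×30.469) = 112.5 kips.
Block shear: shear path 1×[1.5+4×1.9375] = 1×9.25 in, A_gv = 2.8906, A_nv = 1×(9.25 − 4.5×0.75)×0.3125 = 1.8359 in²; tension to near edge: (1.25 − 0.5×0.75)×0.3125 = 0.27344 in². R_n = min(0.6×65×1.8359, 0.6×50×2.8906) + 1.0×65×0.27344 = min(71.6, 86.718) + 17.774 = 89.374 kips. φR_n = 0.75 × 89.374 = 67.0 kips.
Governing: min(96.6, 112.5, 67.0) = 67.0 kips → block shear.

67.0 kips (block shear governs)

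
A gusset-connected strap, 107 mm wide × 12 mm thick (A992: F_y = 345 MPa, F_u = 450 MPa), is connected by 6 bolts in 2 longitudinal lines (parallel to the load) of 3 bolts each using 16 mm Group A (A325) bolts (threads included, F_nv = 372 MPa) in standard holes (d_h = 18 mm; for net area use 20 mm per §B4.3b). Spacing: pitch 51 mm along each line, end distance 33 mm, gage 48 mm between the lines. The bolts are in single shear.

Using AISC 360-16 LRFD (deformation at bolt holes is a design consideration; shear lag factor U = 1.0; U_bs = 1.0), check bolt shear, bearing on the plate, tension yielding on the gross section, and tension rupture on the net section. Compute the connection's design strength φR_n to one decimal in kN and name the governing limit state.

Bolt shear: A_b = π(16)²/4 = 201.06 mm². φR_n = 0.75 × 372 × 201.06 × 6 × 1 = 336.6 kN.
Bearing (12 mm plate, F_u = 450 MPa): end bolts L_c = 33 − 18/2 = 24, R_n = min(1.2×24×12×450, 2.4×16×12×450) = 155.52 kN/bolt; interior L_c = 51 − 18 = 33, R_n = 207.36 kN/bolt. φR_n = 0.75 × (2×155.52 + 4×207.36) = 855.4 kN.
Tension yield (gross): A_g = 107×12 = 1284 mm². φR_n = 0.90 × 345 × 1284 = 398.7 kN.
Tension rupture (net): A_n = (107 − 2×20)×12 = 804 mm² (U = 1.0, A_e = A_n). φR_n = 0.75 × 450 × 804 = 271.4 kN.
Governing: min(336.6, 855.4, 398.7, 271.4) = 271.4 kN → net-section rupture.

271.4 kN (net-section rupture governs)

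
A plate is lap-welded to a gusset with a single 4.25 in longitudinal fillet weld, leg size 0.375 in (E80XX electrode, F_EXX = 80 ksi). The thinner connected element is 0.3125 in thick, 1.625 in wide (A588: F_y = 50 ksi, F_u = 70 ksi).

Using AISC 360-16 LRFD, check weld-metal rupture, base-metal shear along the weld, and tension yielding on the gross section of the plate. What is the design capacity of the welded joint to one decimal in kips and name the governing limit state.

22.9 kips (gross-section yield governs)

Weld metal: throat = 0.707×0.375 = 0.26513 in, L = 4.25 in. φR_n = 0.75 × 0.6 × 80 × 0.26513 × 4.25 = 40.6 kips.
Base metal shear (0.3125 in plate): yield φR_n = 1.0×0.6×50×0.3125×4.25 = 39.8 kips; rupture φR_n = 0.75×0.6×70×0.3125×4.25 = 41.8 kips; take 39.8 kips (yield).
Tension yield (gross): A_g = 1.625×0.3125 = 0.50781 in². φR_n = 0.90 × 50 × 0.50781 = 22.9 kips.
Governing: min(40.6, 39.8, 22.9) = 22.9 kips → gross-section yield.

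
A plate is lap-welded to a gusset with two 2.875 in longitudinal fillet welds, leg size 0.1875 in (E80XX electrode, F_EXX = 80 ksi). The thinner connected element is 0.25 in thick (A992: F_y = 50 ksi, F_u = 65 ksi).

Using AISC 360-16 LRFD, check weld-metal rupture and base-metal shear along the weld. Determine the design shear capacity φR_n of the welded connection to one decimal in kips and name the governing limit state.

27.4 kips (weld metal governs)

Weld metal: throat = 0.707×0.1875 = 0.13256 in, L = 2×2.875 = 5.75 in. φR_n = 0.75 × 0.6 × 80 × 0.13256 × 5.75 = 27.4 kips.
Base metal shear (0.25 in plate): yield φR_n = 1.0×0.6×50×0.25×5.75 = 43.1 kips; rupture φR_n = 0.75×0.6×65×0.25×5.75 = 42.0 kips; take 42.0 kips (rupture).
Governing: min(27.4, 42.0) = 27.4 kips → weld metal.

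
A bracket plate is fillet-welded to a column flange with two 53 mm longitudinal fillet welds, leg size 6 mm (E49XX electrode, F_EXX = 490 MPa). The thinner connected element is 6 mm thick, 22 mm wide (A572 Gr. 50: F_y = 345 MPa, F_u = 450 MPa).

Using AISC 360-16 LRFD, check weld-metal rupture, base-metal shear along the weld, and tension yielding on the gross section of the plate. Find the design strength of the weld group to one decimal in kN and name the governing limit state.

41.0 kN (gross-section yield governs)

Weld metal: throat = 0.707×6 = 4.242 mm, L = 2×53 = 106 mm. φR_n = 0.75 × 0.6 × 490 × 4.242 × 106 = 99.1 kN.
Base metal shear (6 mm plate): yield φR_n = 1.0×0.6×345×6×106 = 131.7 kN; rupture φR_n = 0.75×0.6×450×6×106 = 128.8 kN; take 128.8 kN (rupture).
Tension yield (gross): A_g = 22×6 = 132 mm². φR_n = 0.90 × 345 × 132 = 41.0 kN.
Governing: min(99.1, 128.8, 41.0) = 41.0 kN → gross-section yield.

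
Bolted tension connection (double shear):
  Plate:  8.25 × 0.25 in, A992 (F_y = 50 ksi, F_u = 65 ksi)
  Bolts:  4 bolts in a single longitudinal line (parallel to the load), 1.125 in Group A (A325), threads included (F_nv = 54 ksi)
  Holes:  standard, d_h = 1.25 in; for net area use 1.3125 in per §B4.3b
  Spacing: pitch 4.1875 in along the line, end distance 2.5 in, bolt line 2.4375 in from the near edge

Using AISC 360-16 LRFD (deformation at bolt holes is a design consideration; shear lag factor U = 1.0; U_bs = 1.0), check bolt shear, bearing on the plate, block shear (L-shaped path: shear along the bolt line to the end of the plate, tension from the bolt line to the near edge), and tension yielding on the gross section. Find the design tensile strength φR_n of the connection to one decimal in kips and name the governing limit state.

92.8 kips (gross-section yield governs)

Bolt shear: A_b = π(1.125)²/4 = 0.99402 in². φR_n = 0.75 × 54 × 0.99402 × 4 × 2 = 322.1 kips.
Bearing (0.25 in plate, F_u = 65 ksi): end bolts L_c = 2.5 − 1.25/2 = 1.875, R_n = min(1.2×1.875×0.25×65, 2.4×1.125×0.25×65) = 36.563 kips/bolt; interior L_c = 4.1875 − 1.25 = 2.9375, R_n = 43.875 kips/bolt. φR_n = 0.75 × (1×36.563 + 3×43.875) = 126.1 kips.
Block shear: shear path 1×[2.5+3×4.1875] = 1×15.0625 in, A_gv = 3.7656, A_nv = 1×(15.0625 − 3.5×1.3125)×0.25 = 2.6172 in²; tension to near edge: (2.4375 − 0.5×1.3125)×0.25 = 0.44531 in². R_n = min(0.6×65×2.6172, 0.6×50×3.7656) + 1.0×65×0.44531 = min(102.07, 112.97) + 28.945 = 131.02 kips. φR_n = 0.75 × 131.02 = 98.3 kips.
Tension yield (gross): A_g = 8.25×0.25 = 2.0625 in². φR_n = 0.90 × 50 × 2.0625 = 92.8 kips.
Governing: min(322.1, 126.1, 98.3, 92.8) = 92.8 kips → gross-section yield.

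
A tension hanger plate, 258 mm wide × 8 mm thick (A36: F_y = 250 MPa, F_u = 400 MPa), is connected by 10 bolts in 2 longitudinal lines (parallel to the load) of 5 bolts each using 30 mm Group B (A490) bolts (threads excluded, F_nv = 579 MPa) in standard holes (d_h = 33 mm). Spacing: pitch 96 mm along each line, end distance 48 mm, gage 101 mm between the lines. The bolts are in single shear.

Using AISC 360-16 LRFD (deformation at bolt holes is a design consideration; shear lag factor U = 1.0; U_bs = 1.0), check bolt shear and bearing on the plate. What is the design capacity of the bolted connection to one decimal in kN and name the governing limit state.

Bolt shear: A_b = π(30)²/4 = 706.86 mm². φR_n = 0.75 × 579 × 706.86 × 10 × 1 = 3069.5 kN.
Bearing (8 mm plate, F_u = 400 MPa): end bolts L_c = 48 − 33/2 = 31.5, R_n = min(1.2×31.5×8×400, 2.4×30×8×400) = 120.96 kN/bolt; interior L_c = 96 − 33 = 63, R_n = 230.4 kN/bolt. φR_n = 0.75 × (2×120.96 + 8×230.4) = 1563.8 kN.
Governing: min(3069.5, 1563.8) = 1563.8 kN → bearing.

1563.8 kN (bearing governs)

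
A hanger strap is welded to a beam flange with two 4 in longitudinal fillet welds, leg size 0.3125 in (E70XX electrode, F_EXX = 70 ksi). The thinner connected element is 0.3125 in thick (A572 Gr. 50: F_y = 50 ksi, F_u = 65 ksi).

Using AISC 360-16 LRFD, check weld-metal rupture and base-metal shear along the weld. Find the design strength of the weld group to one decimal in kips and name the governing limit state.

Weld metal: throat = 0.707×0.3125 = 0.22094 in, L = 2×4 = 8 in. φR_n = 0.75 × 0.6 × 70 × 0.22094 × 8 = 55.7 kips.
Base metal shear (0.3125 in plate): yield φR_n = 1.0×0.6×50×0.3125×8 = 75.0 kips; rupture φR_n = 0.75×0.6×65×0.3125×8 = 73.1 kips; take 73.1 kips (rupture).
Governing: min(55.7, 73.1) = 55.7 kips → weld metal.

55.7 kips (weld metal governs)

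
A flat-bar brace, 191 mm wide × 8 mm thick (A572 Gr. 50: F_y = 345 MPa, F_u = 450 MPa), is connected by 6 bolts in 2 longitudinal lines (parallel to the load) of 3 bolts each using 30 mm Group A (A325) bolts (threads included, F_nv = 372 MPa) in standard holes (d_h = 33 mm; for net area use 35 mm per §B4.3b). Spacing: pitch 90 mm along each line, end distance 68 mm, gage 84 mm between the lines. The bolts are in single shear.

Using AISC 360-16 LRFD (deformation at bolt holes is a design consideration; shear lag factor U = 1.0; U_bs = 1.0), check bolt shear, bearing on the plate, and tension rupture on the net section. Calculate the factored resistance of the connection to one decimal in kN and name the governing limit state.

326.7 kN (net-section rupture governs)

Bolt shear: A_b = π(30)²/4 = 706.86 mm². φR_n = 0.75 × 372 × 706.86 × 6 × 1 = 1183.3 kN.
Bearing (8 mm plate, F_u = 450 MPa): end bolts L_c = 68 − 33/2 = 51.5, R_n = min(1.2×51.5×8×450, 2.4×30×8×450) = 222.48 kN/bolt; interior L_c = 90 − 33 = 57, R_n = 246.24 kN/bolt. φR_n = 0.75 × (2×222.48 + 4×246.24) = 1072.4 kN.
Tension rupture (net): A_n = (191 − 2×35)×8 = 968 mm² (U = 1.0, A_e = A_n). φR_n = 0.75 × 450 × 968 = 326.7 kN.
Governing: min(1183.3, 1072.4, 326.7) = 326.7 kN → net-section rupture.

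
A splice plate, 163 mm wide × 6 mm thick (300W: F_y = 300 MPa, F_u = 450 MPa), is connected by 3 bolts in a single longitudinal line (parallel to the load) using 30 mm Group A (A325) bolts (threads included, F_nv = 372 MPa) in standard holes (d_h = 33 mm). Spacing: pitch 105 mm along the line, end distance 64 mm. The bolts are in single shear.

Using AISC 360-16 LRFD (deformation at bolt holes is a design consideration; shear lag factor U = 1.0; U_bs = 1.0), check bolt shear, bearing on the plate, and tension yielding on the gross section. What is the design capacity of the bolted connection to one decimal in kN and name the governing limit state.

264.1 kN (gross-section yield governs)

Bolt shear: A_b = π(30)²/4 = 706.86 mm². φR_n = 0.75 × 372 × 706.86 × 3 × 1 = 591.6 kN.
Bearing (6 mm plate, F_u = 450 MPa): end bolts L_c = 64 − 33/2 = 47.5, R_n = min(1.2×47.5×6×450, 2.4×30×6×450) = 153.9 kN/bolt; interior L_c = 105 − 33 = 72, R_n = 194.4 kN/bolt. φR_n = 0.75 × (1×153.9 + 2×194.4) = 407.0 kN.
Tension yield (gross): A_g = 163×6 = 978 mm². φR_n = 0.90 × 300 × 978 = 264.1 kN.
Governing: min(591.6, 407.0, 264.1) = 264.1 kN → gross-section yield.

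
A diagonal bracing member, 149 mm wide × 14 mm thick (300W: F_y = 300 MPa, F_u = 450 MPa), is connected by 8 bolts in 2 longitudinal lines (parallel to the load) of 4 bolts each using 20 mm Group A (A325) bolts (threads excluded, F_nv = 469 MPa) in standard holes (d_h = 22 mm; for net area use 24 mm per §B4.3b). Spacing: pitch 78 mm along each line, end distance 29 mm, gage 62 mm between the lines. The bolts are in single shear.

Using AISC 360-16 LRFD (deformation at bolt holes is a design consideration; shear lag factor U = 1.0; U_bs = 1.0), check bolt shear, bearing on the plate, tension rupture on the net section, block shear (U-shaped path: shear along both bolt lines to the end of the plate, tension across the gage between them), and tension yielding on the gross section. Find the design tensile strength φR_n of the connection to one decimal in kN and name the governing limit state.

Bolt shear: A_b = π(20)²/4 = 314.16 mm². φR_n = 0.75 × 469 × 314.16 × 8 × 1 = 884.0 kN.
Bearing (14 mm plate, F_u = 450 MPa): end bolts L_c = 29 − 22/2 = 18, R_n = min(1.2×18×14×450, 2.4×20×14×450) = 136.08 kN/bolt; interior L_c = 78 − 22 = 56, R_n = 302.4 kN/bolt. φR_n = 0.75 × (2×136.08 + 6×302.4) = 1564.9 kN.
Tension rupture (net): A_n = (149 − 2×24)×14 = 1414 mm² (U = 1.0, A_e = A_n). φR_n = 0.75 × 450 × 1414 = 477.2 kN.
Block shear: shear path 2×[29+3×78] = 2×263 mm, A_gv = 7364, A_nv = 2×(263 − 3.5×24)×14 = 5012 mm²; tension across gage: (62 − 1×24)×14 = 532 mm². R_n = min(0.6×450×5012, 0.6×300×7364) + 1.0×450×532 = min(1353.2, 1325.5) + 239.4 = 1564.9 kN. φR_n = 0.75 × 1564.9 = 1173.7 kN.
Tension yield (gross): A_g = 149×14 = 2086 mm². φR_n = 0.90 × 300 × 2086 = 563.2 kN.
Governing: min(884.0, 1564.9, 477.2, 1173.7, 563.2) = 477.2 kN → net-section rupture.

477.2 kN (net-section rupture governs)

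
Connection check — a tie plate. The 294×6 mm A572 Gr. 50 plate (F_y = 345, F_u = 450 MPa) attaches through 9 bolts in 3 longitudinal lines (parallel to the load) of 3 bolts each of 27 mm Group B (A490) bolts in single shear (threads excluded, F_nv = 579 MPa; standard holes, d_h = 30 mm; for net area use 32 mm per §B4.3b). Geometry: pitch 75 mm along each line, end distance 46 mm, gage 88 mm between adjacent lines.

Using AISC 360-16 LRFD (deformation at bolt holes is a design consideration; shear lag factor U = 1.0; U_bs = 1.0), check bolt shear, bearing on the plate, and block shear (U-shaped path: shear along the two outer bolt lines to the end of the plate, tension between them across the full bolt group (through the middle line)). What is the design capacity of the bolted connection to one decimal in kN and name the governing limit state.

508.7 kN (block shear governs)

Bolt shear: A_b = π(27)²/4 = 572.56 mm². φR_n = 0.75 × 579 × 572.56 × 9 × 1 = 2237.7 kN.
Bearing (6 mm plate, F_u = 450 MPa): end bolts L_c = 46 − 30/2 = 31, R_n = min(1.2×31×6×450, 2.4×27×6×450) = 100.44 kN/bolt; interior L_c = 75 − 30 = 45, R_n = 145.8 kN/bolt. φR_n = 0.75 × (3×100.44 + 6×145.8) = 882.1 kN.
Block shear: shear path 2×[46+2×75] = 2×196 mm, A_gv = 2352, A_nv = 2×(196 − 2.5×32)×6 = 1392 mm²; tension across gage: (176 − 2×32)×6 = 672 mm². R_n = min(0.6×450×1392, 0.6×345×2352) + 1.0×450×672 = min(375.84, 486.86) + 302.4 = 678.24 kN. φR_n = 0.75 × 678.24 = 508.7 kN.
Governing: min(2237.7, 882.1, 508.7) = 508.7 kN → block shear.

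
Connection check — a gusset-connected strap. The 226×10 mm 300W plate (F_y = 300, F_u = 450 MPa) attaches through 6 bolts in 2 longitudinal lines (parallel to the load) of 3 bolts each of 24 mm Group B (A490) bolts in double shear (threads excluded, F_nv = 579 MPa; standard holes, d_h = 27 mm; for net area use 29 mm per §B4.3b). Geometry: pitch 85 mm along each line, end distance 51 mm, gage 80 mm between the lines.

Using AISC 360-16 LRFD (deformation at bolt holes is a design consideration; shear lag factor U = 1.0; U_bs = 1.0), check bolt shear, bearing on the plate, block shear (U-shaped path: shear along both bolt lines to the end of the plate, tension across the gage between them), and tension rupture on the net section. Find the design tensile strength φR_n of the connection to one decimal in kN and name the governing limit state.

Bolt shear: A_b = π(24)²/4 = 452.39 mm². φR_n = 0.75 × 579 × 452.39 × 6 × 2 = 2357.4 kN.
Bearing (10 mm plate, F_u = 450 MPa): end bolts L_c = 51 − 27/2 = 37.5, R_n = min(1.2×37.5×10×450, 2.4×24×10×450) = 202.5 kN/bolt; interior L_c = 85 − 27 = 58, R_n = 259.2 kN/bolt. φR_n = 0.75 × (2×202.5 + 4×259.2) = 1081.4 kN.
Block shear: shear path 2×[51+2×85] = 2×221 mm, A_gv = 4420, A_nv = 2×(221 − 2.5×29)×10 = 2970 mm²; tension across gage: (80 − 1×29)×10 = 510 mm². R_n = min(0.6×450×2970, 0.6×300×4420) + 1.0×450×510 = min(801.9, 795.6) + 229.5 = 1025.1 kN. φR_n = 0.75 × 1025.1 = 768.8 kN.
Tension rupture (net): A_n = (226 − 2×29)×10 = 1680 mm² (U = 1.0, A_e = A_n). φR_n = 0.75 × 450 × 1680 = 567.0 kN.
Governing: min(2357.4, 1081.4, 768.8, 567.0) = 567.0 kN → net-section rupture.

567.0 kN (net-section rupture governs)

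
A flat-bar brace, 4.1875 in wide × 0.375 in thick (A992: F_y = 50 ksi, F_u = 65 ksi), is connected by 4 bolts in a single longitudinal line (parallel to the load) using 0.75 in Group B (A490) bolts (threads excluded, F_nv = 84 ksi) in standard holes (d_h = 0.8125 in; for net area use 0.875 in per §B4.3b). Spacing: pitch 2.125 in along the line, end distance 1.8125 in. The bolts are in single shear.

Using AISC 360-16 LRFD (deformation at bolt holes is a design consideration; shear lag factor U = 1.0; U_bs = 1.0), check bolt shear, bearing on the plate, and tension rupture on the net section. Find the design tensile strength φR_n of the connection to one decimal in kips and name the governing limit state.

Bolt shear: A_b = π(0.75)²/4 = 0.44179 in². φR_n = 0.75 × 84 × 0.44179 × 4 × 1 = 111.3 kips.
Bearing (0.375 in plate, F_u = 65 ksi): end bolts L_c = 1.8125 − 0.8125/2 = 1.40625, R_n = min(1.2×1.40625×0.375×65, 2.4×0.75×0.375×65) = 41.133 kips/bolt; interior L_c = 2.125 − 0.8125 = 1.3125, R_n = 38.391 kips/bolt. φR_n = 0.75 × (1×41.133 + 3×38.391) = 117.2 kips.
Tension rupture (net): A_n = (4.1875 − 1×0.875)×0.375 = 1.2422 in² (U = 1.0, A_e = A_n). φR_n = 0.75 × 65 × 1.2422 = 60.6 kips.
Governing: min(111.3, 117.2, 60.6) = 60.6 kips → net-section rupture.

60.6 kips (net-section rupture governs)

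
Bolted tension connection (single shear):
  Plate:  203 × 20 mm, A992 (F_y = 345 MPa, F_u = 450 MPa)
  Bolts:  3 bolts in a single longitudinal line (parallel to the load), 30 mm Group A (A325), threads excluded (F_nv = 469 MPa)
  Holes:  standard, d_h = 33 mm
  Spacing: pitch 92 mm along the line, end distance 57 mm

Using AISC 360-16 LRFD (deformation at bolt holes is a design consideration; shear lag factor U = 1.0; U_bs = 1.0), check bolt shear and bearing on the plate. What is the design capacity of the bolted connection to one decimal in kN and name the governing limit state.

745.9 kN (bolt shear governs)

Bolt shear: A_b = π(30)²/4 = 706.86 mm². φR_n = 0.75 × 469 × 706.86 × 3 × 1 = 745.9 kN.
Bearing (20 mm plate, F_u = 450 MPa): end bolts L_c = 57 − 33/2 = 40.5, R_n = min(1.2×40.5×20×450, 2.4×30×20×450) = 437.4 kN/bolt; interior L_c = 92 − 33 = 59, R_n = 637.2 kN/bolt. φR_n = 0.75 × (1×437.4 + 2×637.2) = 1283.9 kN.
Governing: min(745.9, 1283.9) = 745.9 kN → bolt shear.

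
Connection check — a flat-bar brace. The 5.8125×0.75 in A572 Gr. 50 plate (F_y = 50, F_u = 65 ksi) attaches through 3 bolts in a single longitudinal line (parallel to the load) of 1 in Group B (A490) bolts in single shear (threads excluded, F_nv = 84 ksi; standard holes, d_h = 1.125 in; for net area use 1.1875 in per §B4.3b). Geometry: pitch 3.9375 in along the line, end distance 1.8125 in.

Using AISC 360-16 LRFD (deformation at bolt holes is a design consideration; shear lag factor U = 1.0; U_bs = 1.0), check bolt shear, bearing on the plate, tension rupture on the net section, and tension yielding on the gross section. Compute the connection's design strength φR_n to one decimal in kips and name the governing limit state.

148.4 kips (bolt shear governs)

Bolt shear: A_b = π(1)²/4 = 0.7854 in². φR_n = 0.75 × 84 × 0.7854 × 3 × 1 = 148.4 kips.
Bearing (0.75 in plate, F_u = 65 ksi): end bolts L_c = 1.8125 − 1.125/2 = 1.25, R_n = min(1.2×1.25×0.75×65, 2.4×1×0.75×65) = 73.125 kips/bolt; interior L_c = 3.9375 − 1.125 = 2.8125, R_n = 117 kips/bolt. φR_n = 0.75 × (1×73.125 + 2×117) = 230.3 kips.
Tension rupture (net): A_n = (5.8125 − 1×1.1875)×0.75 = 3.4688 in² (U = 1.0, A_e = A_n). φR_n = 0.75 × 65 × 3.4688 = 169.1 kips.
Tension yield (gross): A_g = 5.8125×0.75 = 4.3594 in². φR_n = 0.90 × 50 × 4.3594 = 196.2 kips.
Governing: min(148.4, 230.3, 169.1, 196.2) = 148.4 kips → bolt shear.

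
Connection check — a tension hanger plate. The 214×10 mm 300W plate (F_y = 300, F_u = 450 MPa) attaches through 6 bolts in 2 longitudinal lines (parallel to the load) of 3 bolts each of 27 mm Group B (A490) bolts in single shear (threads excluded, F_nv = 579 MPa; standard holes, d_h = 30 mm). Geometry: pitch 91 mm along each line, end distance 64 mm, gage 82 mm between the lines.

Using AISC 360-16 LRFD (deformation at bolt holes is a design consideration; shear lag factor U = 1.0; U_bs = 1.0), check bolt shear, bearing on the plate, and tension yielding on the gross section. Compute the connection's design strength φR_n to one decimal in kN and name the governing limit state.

Bolt shear: A_b = π(27)²/4 = 572.56 mm². φR_n = 0.75 × 579 × 572.56 × 6 × 1 = 1491.8 kN.
Bearing (10 mm plate, F_u = 450 MPa): end bolts L_c = 64 − 30/2 = 49, R_n = min(1.2×49×10×450, 2.4×27×10×450) = 264.6 kN/bolt; interior L_c = 91 − 30 = 61, R_n = 291.6 kN/bolt. φR_n = 0.75 × (2×264.6 + 4×291.6) = 1271.7 kN.
Tension yield (gross): A_g = 214×10 = 2140 mm². φR_n = 0.90 × 300 × 2140 = 577.8 kN.
Governing: min(1491.8, 1271.7, 577.8) = 577.8 kN → gross-section yield.

577.8 kN (gross-section yield governs)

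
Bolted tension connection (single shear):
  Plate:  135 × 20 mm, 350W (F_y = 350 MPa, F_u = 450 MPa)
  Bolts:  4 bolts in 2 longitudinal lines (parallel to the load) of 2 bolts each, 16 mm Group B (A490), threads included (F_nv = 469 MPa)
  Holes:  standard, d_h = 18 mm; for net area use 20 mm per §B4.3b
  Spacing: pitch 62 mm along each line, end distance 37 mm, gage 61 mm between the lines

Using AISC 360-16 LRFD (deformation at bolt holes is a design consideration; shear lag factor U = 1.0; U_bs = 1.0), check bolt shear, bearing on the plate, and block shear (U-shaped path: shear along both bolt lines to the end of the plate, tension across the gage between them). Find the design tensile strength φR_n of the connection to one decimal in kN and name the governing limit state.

Bolt shear: A_b = π(16)²/4 = 201.06 mm². φR_n = 0.75 × 469 × 201.06 × 4 × 1 = 282.9 kN.
Bearing (20 mm plate, F_u = 450 MPa): end bolts L_c = 37 − 18/2 = 28, R_n = min(1.2×28×20×450, 2.4×16×20×450) = 302.4 kN/bolt; interior L_c = 62 − 18 = 44, R_n = 345.6 kN/bolt. φR_n = 0.75 × (2×302.4 + 2×345.6) = 972.0 kN.
Block shear: shear path 2×[37+1×62] = 2×99 mm, A_gv = 3960, A_nv = 2×(99 − 1.5×20)×20 = 2760 mm²; tension across gage: (61 − 1×20)×20 = 820 mm². R_n = min(0.6×450×2760, 0.6×350×3960) + 1.0×450×820 = min(745.2, 831.6) + 369 = 1114.2 kN. φR_n = 0.75 × 1114.2 = 835.7 kN.
Governing: min(282.9, 972.0, 835.7) = 282.9 kN → bolt shear.

282.9 kN (bolt shear governs)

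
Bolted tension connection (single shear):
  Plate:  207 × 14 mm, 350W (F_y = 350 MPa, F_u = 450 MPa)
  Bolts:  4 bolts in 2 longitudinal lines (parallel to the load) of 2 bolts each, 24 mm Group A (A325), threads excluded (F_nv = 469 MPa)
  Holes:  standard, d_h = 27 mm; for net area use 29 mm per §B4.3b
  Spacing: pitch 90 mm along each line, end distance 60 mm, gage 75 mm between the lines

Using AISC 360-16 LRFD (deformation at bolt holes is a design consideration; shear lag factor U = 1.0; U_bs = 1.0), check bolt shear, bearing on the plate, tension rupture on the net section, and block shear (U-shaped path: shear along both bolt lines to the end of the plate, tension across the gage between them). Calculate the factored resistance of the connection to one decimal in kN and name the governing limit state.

636.5 kN (bolt shear governs)

Bolt shear: A_b = π(24)²/4 = 452.39 mm². φR_n = 0.75 × 469 × 452.39 × 4 × 1 = 636.5 kN.
Bearing (14 mm plate, F_u = 450 MPa): end bolts L_c = 60 − 27/2 = 46.5, R_n = min(1.2×46.5×14×450, 2.4×24×14×450) = 351.54 kN/bolt; interior L_c = 90 − 27 = 63, R_n = 362.88 kN/bolt. φR_n = 0.75 × (2×351.54 + 2×362.88) = 1071.6 kN.
Tension rupture (net): A_n = (207 − 2×29)×14 = 2086 mm² (U = 1.0, A_e = A_n). φR_n = 0.75 × 450 × 2086 = 704.0 kN.
Block shear: shear path 2×[60+1×90] = 2×150 mm, A_gv = 4200, A_nv = 2×(150 − 1.5×29)×14 = 2982 mm²; tension across gage: (75 − 1×29)×14 = 644 mm². R_n = min(0.6×450×2982, 0.6×350×4200) + 1.0×450×644 = min(805.14, 882) + 289.8 = 1094.9 kN. φR_n = 0.75 × 1094.9 = 821.2 kN.
Governing: min(636.5, 1071.6, 704.0, 821.2) = 636.5 kN → bolt shear.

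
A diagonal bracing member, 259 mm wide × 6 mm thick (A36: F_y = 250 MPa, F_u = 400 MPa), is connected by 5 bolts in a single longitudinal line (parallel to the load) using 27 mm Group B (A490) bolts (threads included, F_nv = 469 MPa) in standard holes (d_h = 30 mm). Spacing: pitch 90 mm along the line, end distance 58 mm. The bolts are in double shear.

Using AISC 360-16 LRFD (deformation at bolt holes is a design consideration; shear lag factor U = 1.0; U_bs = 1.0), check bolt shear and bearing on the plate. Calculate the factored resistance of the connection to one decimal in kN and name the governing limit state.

Bolt shear: A_b = π(27)²/4 = 572.56 mm². φR_n = 0.75 × 469 × 572.56 × 5 × 2 = 2014.0 kN.
Bearing (6 mm plate, F_u = 400 MPa): end bolts L_c = 58 − 30/2 = 43, R_n = min(1.2×43×6×400, 2.4×27×6×400) = 123.84 kN/bolt; interior L_c = 90 − 30 = 60, R_n = 155.52 kN/bolt. φR_n = 0.75 × (1×123.84 + 4×155.52) = 559.4 kN.
Governing: min(2014.0, 559.4) = 559.4 kN → bearing.

559.4 kN (bearing governs)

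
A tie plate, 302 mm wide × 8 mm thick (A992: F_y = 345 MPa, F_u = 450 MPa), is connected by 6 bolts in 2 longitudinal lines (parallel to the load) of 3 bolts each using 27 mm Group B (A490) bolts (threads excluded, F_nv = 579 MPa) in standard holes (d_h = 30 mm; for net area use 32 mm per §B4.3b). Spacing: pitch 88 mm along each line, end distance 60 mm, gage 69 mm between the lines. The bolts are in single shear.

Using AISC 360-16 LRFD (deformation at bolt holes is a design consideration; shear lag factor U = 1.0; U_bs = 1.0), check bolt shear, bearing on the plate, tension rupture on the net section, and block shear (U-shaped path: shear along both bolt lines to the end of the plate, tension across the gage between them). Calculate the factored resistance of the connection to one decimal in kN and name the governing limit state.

605.3 kN (block shear governs)

Bolt shear: A_b = π(27)²/4 = 572.56 mm². φR_n = 0.75 × 579 × 572.56 × 6 × 1 = 1491.8 kN.
Bearing (8 mm plate, F_u = 450 MPa): end bolts L_c = 60 − 30/2 = 45, R_n = min(1.2×45×8×450, 2.4×27×8×450) = 194.4 kN/bolt; interior L_c = 88 − 30 = 58, R_n = 233.28 kN/bolt. φR_n = 0.75 × (2×194.4 + 4×233.28) = 991.4 kN.
Tension rupture (net): A_n = (302 − 2×32)×8 = 1904 mm² (U = 1.0, A_e = A_n). φR_n = 0.75 × 450 × 1904 = 642.6 kN.
Block shear: shear path 2×[60+2×88] = 2×236 mm, A_gv = 3776, A_nv = 2×(236 − 2.5×32)×8 = 2496 mm²; tension across gage: (69 − 1×32)×8 = 296 mm². R_n = min(0.6×450×2496, 0.6×345×3776) + 1.0×450×296 = min(673.92, 781.63) + 133.2 = 807.12 kN. φR_n = 0.75 × 807.12 = 605.3 kN.
Governing: min(1491.8, 991.4, 642.6, 605.3) = 605.3 kN → block shear.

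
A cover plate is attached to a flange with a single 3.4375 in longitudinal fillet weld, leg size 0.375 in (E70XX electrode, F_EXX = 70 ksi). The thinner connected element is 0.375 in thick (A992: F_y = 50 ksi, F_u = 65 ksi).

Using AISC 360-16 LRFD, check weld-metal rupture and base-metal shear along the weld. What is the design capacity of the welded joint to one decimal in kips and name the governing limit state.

Weld metal: throat = 0.707×0.375 = 0.26513 in, L = 3.4375 in. φR_n = 0.75 × 0.6 × 70 × 0.26513 × 3.4375 = 28.7 kips.
Base metal shear (0.375 in plate): yield φR_n = 1.0×0.6×50×0.375×3.4375 = 38.7 kips; rupture φR_n = 0.75×0.6×65×0.375×3.4375 = 37.7 kips; take 37.7 kips (rupture).
Governing: min(28.7, 37.7) = 28.7 kips → weld metal.

28.7 kips (weld metal governs)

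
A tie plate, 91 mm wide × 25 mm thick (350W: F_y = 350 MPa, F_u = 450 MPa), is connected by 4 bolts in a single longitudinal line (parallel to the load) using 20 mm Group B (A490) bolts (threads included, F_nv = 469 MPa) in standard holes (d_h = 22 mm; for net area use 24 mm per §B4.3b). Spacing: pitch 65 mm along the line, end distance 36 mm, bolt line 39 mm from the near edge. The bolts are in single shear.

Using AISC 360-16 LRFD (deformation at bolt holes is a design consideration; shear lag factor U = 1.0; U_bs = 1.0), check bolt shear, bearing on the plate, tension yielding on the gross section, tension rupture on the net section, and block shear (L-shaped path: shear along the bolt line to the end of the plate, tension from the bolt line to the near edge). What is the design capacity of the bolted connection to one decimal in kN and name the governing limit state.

Bolt shear: A_b = π(20)²/4 = 314.16 mm². φR_n = 0.75 × 469 × 314.16 × 4 × 1 = 442.0 kN.
Bearing (25 mm plate, F_u = 450 MPa): end bolts L_c = 36 − 22/2 = 25, R_n = min(1.2×25×25×450, 2.4×20×25×450) = 337.5 kN/bolt; interior L_c = 65 − 22 = 43, R_n = 540 kN/bolt. φR_n = 0.75 × (1×337.5 + 3×540) = 1468.1 kN.
Tension yield (gross): A_g = 91×25 = 2275 mm². φR_n = 0.90 × 350 × 2275 = 716.6 kN.
Tension rupture (net): A_n = (91 − 1×24)×25 = 1675 mm² (U = 1.0, A_e = A_n). φR_n = 0.75 × 450 × 1675 = 565.3 kN.
Block shear: shear path 1×[36+3×65] = 1×231 mm, A_gv = 5775, A_nv = 1×(231 − 3.5×24)×25 = 3675 mm²; tension to near edge: (39 − 0.5×24)×25 = 675 mm². R_n = min(0.6×450×3675, 0.6×350×5775) + 1.0×450×675 = min(992.25, 1212.8) + 303.75 = 1296 kN. φR_n = 0.75 × 1296 = 972.0 kN.
Governing: min(442.0, 1468.1, 716.6, 565.3, 972.0) = 442.0 kN → bolt shear.

442.0 kN (bolt shear governs)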